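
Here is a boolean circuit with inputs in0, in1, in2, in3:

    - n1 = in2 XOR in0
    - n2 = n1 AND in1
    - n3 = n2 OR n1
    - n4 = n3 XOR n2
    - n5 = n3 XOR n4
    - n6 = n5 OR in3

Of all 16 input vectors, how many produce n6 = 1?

10

n6 = n5 OR in3 must be 1, so at least one of n5, in3 is 1.
Enumerating the 16 input combinations, 10 give n6 = 1 and 6 give n6 = 0.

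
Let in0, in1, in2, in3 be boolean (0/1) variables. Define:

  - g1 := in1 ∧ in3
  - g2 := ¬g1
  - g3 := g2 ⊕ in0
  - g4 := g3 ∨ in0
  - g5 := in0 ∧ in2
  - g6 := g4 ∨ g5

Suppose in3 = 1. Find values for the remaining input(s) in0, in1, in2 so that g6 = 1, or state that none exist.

in0=0, in1=0, in2=1

g6 = g4 ∨ g5 must be 1, so at least one of g4, g5 is 1.
Check with in3 = 1 and in0=0, in1=0, in2=1:
g1 = in1 ∧ in3 = 0 ∧ 1 = 0
g2 = ¬g1 = ¬0 = 1
g3 = g2 ⊕ in0 = 1 ⊕ 0 = 1
g4 = g3 ∨ in0 = 1 ∨ 0 = 1
g5 = in0 ∧ in2 = 0 ∧ 1 = 0
g6 = g4 ∨ g5 = 1 ∨ 0 = 1
So g6 = 1.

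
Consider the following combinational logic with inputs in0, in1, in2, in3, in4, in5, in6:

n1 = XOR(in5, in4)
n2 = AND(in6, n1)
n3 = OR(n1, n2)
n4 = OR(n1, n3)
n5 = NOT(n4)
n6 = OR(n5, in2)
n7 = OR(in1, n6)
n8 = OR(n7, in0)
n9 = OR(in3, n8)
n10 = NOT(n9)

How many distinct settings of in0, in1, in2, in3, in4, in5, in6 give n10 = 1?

n10 = NOT(n9) must be 1, so n9 = 0.
n9 = OR(in3, n8) must be 0, so both in3 = 0 and n8 = 0.
n8 = OR(n7, in0) must be 0, so both n7 = 0 and in0 = 0.
Enumerating the 128 input combinations, 4 give n10 = 1 and 124 give n10 = 0.

4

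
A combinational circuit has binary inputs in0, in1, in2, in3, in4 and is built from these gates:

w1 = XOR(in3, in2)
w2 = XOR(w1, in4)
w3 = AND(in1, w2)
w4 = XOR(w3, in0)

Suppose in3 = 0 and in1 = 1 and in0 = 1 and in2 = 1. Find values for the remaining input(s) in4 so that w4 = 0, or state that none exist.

Check with in3 = 0 and in1 = 1 and in0 = 1 and in2 = 1 and in4=0:
w1 = XOR(in3, in2) = XOR(0, 1) = 1
w2 = XOR(w1, in4) = XOR(1, 0) = 1
w3 = AND(in1, w2) = AND(1, 1) = 1
w4 = XOR(w3, in0) = XOR(1, 1) = 0
So w4 = 0.

in4=0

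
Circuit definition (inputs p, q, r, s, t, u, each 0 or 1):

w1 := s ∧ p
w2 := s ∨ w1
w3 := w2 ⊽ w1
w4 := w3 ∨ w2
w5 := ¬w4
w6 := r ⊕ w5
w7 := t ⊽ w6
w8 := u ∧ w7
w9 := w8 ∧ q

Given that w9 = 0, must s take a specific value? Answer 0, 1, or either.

Both values of s occur among assignments with w9 = 0:
  s=0: p=0, q=0, r=0, s=0, t=0, u=0
  s=1: p=0, q=0, r=0, s=1, t=0, u=0

either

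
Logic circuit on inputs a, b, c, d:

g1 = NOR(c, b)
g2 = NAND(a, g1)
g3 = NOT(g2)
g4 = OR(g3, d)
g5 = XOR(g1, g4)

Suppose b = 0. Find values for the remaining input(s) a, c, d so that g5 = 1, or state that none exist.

Check with b = 0 and a=0, c=0, d=0:
g1 = NOR(c, b) = NOR(0, 0) = 1
g2 = NAND(a, g1) = NAND(0, 1) = 1
g3 = NOT(g2) = NOT 1 = 0
g4 = OR(g3, d) = OR(0, 0) = 0
g5 = XOR(g1, g4) = XOR(1, 0) = 1
So g5 = 1.

a=0, c=0, d=0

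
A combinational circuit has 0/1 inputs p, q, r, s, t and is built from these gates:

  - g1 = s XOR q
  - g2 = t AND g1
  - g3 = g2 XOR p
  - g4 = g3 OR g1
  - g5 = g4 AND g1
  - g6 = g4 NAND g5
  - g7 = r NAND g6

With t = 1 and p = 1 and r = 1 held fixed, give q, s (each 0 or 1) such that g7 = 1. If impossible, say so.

q=1, s=0

Check with t = 1 and p = 1 and r = 1 and q=1, s=0:
g1 = s XOR q = 0 XOR 1 = 1
g2 = t AND g1 = 1 AND 1 = 1
g3 = g2 XOR p = 1 XOR 1 = 0
g4 = g3 OR g1 = 0 OR 1 = 1
g5 = g4 AND g1 = 1 AND 1 = 1
g6 = g4 NAND g5 = 1 NAND 1 = 0
g7 = r NAND g6 = 1 NAND 0 = 1
So g7 = 1.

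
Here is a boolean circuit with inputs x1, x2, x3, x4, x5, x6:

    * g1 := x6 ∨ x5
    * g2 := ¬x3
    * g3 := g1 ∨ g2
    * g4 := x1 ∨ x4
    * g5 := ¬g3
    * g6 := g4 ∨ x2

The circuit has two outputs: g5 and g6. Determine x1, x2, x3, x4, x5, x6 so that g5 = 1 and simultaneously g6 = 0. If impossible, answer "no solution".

Check with x1=0, x2=0, x3=1, x4=0, x5=0, x6=0:
g1 = x6 ∨ x5 = 0 ∨ 0 = 0
g2 = ¬x3 = ¬1 = 0
g3 = g1 ∨ g2 = 0 ∨ 0 = 0
g4 = x1 ∨ x4 = 0 ∨ 0 = 0
g5 = ¬g3 = ¬0 = 1
g6 = g4 ∨ x2 = 0 ∨ 0 = 0
So g5 = 1 and g6 = 0.

x1=0, x2=0, x3=1, x4=0, x5=0, x6=0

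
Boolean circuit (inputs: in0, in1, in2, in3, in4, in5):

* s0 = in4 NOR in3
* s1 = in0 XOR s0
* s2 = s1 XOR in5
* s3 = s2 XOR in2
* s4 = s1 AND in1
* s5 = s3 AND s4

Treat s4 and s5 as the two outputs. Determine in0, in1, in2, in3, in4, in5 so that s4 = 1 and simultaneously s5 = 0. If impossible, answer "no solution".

Check with in0=1 in1=1 in2=1 in3=1 in4=1 in5=0:
s0 = in4 NOR in3 = 1 NOR 1 = 0
s1 = in0 XOR s0 = 1 XOR 0 = 1
s2 = s1 XOR in5 = 1 XOR 0 = 1
s3 = s2 XOR in2 = 1 XOR 1 = 0
s4 = s1 AND in1 = 1 AND 1 = 1
s5 = s3 AND s4 = 0 AND 1 = 0
So s4 = 1 and s5 = 0.

in0=1 in1=1 in2=1 in3=1 in4=1 in5=0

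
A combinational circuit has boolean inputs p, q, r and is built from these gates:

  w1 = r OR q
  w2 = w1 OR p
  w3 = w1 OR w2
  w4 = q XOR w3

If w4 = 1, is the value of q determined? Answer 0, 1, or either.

0

w4 = q XOR w3 must be 1, so q and w3 differ.
Every assignment with w4 = 1 has q = 0; there are 3 such assignment(s).
  p=0, q=0, r=1
  p=1, q=0, r=0
  p=1, q=0, r=1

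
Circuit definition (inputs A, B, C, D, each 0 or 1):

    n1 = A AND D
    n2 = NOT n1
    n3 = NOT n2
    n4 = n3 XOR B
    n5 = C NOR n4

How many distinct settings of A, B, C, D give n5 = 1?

4

n5 = C NOR n4 must be 1, so both C = 0 and n4 = 0.
n4 = n3 XOR B must be 0, so n3 and B are equal.
Satisfying assignments:
  A=0, B=0, C=0, D=0
  A=0, B=0, C=0, D=1
  A=1, B=0, C=0, D=0
  A=1, B=1, C=0, D=1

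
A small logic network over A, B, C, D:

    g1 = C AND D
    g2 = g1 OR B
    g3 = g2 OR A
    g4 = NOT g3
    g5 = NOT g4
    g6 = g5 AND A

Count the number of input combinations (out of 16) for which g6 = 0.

g6 = g5 AND A must be 0, so at least one of g5, A is 0.
Enumerating the 16 input combinations, 8 give g6 = 0 and 8 give g6 = 1.

8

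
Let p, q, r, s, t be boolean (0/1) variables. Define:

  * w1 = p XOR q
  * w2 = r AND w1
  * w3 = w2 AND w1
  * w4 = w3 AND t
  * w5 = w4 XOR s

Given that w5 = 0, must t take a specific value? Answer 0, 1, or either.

either

Both values of t occur among assignments with w5 = 0:
  t=0: p=0, q=0, r=0, s=0, t=0
  t=1: p=0, q=0, r=0, s=0, t=1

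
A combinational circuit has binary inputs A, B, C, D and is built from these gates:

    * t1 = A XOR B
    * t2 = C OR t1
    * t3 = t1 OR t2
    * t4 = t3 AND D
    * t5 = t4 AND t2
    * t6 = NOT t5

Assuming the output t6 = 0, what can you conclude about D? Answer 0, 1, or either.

1

t6 = NOT t5 must be 0, so t5 = 1.
t5 = t4 AND t2 must be 1, so both t4 = 1 and t2 = 1.
t4 = t3 AND D must be 1, so both t3 = 1 and D = 1.
Every assignment with t6 = 0 has D = 1; there are 6 such assignment(s).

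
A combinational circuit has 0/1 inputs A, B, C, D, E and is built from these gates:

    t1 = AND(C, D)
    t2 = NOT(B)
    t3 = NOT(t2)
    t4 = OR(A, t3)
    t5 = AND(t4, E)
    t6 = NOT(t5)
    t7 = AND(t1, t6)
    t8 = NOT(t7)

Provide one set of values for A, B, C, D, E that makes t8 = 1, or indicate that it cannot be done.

Check with A=0, B=0, C=1, D=0, E=0:
t1 = AND(C, D) = AND(1, 0) = 0
t2 = NOT(B) = NOT 0 = 1
t3 = NOT(t2) = NOT 1 = 0
t4 = OR(A, t3) = OR(0, 0) = 0
t5 = AND(t4, E) = AND(0, 0) = 0
t6 = NOT(t5) = NOT 0 = 1
t7 = AND(t1, t6) = AND(0, 1) = 0
t8 = NOT(t7) = NOT 0 = 1
So t8 = 1 as required.

A=0, B=0, C=1, D=0, E=0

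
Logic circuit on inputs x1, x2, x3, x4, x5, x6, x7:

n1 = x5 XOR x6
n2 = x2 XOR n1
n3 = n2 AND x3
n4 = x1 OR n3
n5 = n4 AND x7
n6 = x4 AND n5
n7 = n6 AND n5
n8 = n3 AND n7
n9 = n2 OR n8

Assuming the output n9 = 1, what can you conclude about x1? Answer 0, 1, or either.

either

Both values of x1 occur among assignments with n9 = 1:
  x1=0: x1=0, x2=0, x3=0, x4=0, x5=0, x6=1, x7=0
  x1=1: x1=1, x2=0, x3=0, x4=0, x5=0, x6=1, x7=0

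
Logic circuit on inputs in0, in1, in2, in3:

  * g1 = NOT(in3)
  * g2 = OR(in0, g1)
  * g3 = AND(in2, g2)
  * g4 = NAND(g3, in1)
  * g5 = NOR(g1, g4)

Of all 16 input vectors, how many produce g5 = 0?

15

g5 = NOR(g1, g4) must be 0, so at least one of g1, g4 is 1.
Enumerating the 16 input combinations, 15 give g5 = 0 and 1 give g5 = 1.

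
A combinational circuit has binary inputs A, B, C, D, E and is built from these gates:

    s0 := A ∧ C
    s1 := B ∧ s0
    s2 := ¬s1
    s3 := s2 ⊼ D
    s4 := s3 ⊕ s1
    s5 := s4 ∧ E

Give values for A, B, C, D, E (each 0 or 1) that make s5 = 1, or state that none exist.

s5 = s4 ∧ E must be 1, so both s4 = 1 and E = 1.
Check with A=1, B=1, C=0, D=0, E=1:
s0 = A ∧ C = 1 ∧ 0 = 0
s1 = B ∧ s0 = 1 ∧ 0 = 0
s2 = ¬s1 = ¬0 = 1
s3 = s2 ⊼ D = 1 ⊼ 0 = 1
s4 = s3 ⊕ s1 = 1 ⊕ 0 = 1
s5 = s4 ∧ E = 1 ∧ 1 = 1
So s5 = 1 as required.

A=1, B=1, C=0, D=0, E=1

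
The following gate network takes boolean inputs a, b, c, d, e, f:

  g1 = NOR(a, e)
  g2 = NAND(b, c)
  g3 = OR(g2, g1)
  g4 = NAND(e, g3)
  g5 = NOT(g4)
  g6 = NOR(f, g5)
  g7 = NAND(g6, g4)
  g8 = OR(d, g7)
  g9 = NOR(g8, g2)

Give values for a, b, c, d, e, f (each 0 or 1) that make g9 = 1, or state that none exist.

g9 = NOR(g8, g2) must be 1, so both g8 = 0 and g2 = 0.
g8 = OR(d, g7) must be 0, so both d = 0 and g7 = 0.
Check with a=1 b=1 c=1 d=0 e=0 f=0:
g1 = NOR(a, e) = NOR(1, 0) = 0
g2 = NAND(b, c) = NAND(1, 1) = 0
g3 = OR(g2, g1) = OR(0, 0) = 0
g4 = NAND(e, g3) = NAND(0, 0) = 1
g5 = NOT(g4) = NOT 1 = 0
g6 = NOR(f, g5) = NOR(0, 0) = 1
g7 = NAND(g6, g4) = NAND(1, 1) = 0
g8 = OR(d, g7) = OR(0, 0) = 0
g9 = NOR(g8, g2) = NOR(0, 0) = 1
So g9 = 1 as required.

a=1 b=1 c=1 d=0 e=0 f=0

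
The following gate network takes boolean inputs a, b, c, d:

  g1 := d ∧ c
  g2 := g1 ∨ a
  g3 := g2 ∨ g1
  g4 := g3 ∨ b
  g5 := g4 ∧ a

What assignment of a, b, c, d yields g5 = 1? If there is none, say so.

a=1 b=1 c=0 d=1

g5 = g4 ∧ a must be 1, so both g4 = 1 and a = 1.
g4 = g3 ∨ b must be 1, so at least one of g3, b is 1.
Check with a=1 b=1 c=0 d=1:
g1 = d ∧ c = 1 ∧ 0 = 0
g2 = g1 ∨ a = 0 ∨ 1 = 1
g3 = g2 ∨ g1 = 1 ∨ 0 = 1
g4 = g3 ∨ b = 1 ∨ 1 = 1
g5 = g4 ∧ a = 1 ∧ 1 = 1
So g5 = 1 as required.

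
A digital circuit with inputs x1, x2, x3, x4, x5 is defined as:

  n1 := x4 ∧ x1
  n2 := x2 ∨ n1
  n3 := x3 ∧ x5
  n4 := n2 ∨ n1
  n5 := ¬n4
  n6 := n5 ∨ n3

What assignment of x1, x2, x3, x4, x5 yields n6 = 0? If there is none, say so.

Check with x1=1, x2=0, x3=0, x4=1, x5=0:
n1 = x4 ∧ x1 = 1 ∧ 1 = 1
n2 = x2 ∨ n1 = 0 ∨ 1 = 1
n3 = x3 ∧ x5 = 0 ∧ 0 = 0
n4 = n2 ∨ n1 = 1 ∨ 1 = 1
n5 = ¬n4 = ¬1 = 0
n6 = n5 ∨ n3 = 0 ∨ 0 = 0
So n6 = 0 as required.

x1=1, x2=0, x3=0, x4=1, x5=0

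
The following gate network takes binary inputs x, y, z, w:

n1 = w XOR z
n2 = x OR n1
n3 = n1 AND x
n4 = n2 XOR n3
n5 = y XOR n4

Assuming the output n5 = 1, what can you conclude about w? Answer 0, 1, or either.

Both values of w occur among assignments with n5 = 1:
  w=0: x=0, y=0, z=1, w=0
  w=1: x=0, y=0, z=0, w=1

either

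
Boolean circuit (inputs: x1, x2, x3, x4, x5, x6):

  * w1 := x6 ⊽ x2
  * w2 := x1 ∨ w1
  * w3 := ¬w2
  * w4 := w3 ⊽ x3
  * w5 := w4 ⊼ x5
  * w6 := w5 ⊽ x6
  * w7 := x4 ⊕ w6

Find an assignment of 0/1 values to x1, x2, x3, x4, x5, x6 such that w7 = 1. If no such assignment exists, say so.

x1=1, x2=1, x3=0, x4=0, x5=1, x6=0

w7 = x4 ⊕ w6 must be 1, so x4 and w6 differ.
Check with x1=1, x2=1, x3=0, x4=0, x5=1, x6=0:
w1 = x6 ⊽ x2 = 0 ⊽ 1 = 0
w2 = x1 ∨ w1 = 1 ∨ 0 = 1
w3 = ¬w2 = ¬1 = 0
w4 = w3 ⊽ x3 = 0 ⊽ 0 = 1
w5 = w4 ⊼ x5 = 1 ⊼ 1 = 0
w6 = w5 ⊽ x6 = 0 ⊽ 0 = 1
w7 = x4 ⊕ w6 = 0 ⊕ 1 = 1
So w7 = 1 as required.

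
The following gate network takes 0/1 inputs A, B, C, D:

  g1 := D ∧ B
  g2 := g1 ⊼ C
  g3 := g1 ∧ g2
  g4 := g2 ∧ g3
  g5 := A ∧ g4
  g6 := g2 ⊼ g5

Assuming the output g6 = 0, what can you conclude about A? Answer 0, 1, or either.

g6 = g2 ⊼ g5 must be 0, so both g2 = 1 and g5 = 1.
Every assignment with g6 = 0 has A = 1; there are 1 such assignment(s).
  A=1, B=1, C=0, D=1

1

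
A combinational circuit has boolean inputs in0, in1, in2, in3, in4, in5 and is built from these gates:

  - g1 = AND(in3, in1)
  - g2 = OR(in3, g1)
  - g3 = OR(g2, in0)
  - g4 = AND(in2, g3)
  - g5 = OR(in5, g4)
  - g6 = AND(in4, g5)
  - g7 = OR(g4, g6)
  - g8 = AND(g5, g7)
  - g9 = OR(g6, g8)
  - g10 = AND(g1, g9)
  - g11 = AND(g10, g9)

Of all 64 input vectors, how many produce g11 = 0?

54

g11 = AND(g10, g9) must be 0, so at least one of g10, g9 is 0.
Enumerating the 64 input combinations, 54 give g11 = 0 and 10 give g11 = 1.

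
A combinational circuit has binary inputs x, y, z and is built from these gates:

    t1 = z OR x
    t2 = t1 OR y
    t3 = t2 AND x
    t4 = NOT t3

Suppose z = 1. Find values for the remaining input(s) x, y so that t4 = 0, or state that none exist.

x=1, y=0

t4 = NOT t3 must be 0, so t3 = 1.
Check with z = 1 and x=1, y=0:
t1 = z OR x = 1 OR 1 = 1
t2 = t1 OR y = 1 OR 0 = 1
t3 = t2 AND x = 1 AND 1 = 1
t4 = NOT t3 = NOT 1 = 0
So t4 = 0.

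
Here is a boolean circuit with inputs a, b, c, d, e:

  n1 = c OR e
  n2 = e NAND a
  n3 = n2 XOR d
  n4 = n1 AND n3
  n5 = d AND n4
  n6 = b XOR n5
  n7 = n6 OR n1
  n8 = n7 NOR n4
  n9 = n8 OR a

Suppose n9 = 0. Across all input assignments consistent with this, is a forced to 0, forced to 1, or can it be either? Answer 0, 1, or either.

n9 = n8 OR a must be 0, so both n8 = 0 and a = 0.
n8 = n7 NOR n4 must be 0, so at least one of n7, n4 is 1.
Every assignment with n9 = 0 has a = 0; there are 14 such assignment(s).

0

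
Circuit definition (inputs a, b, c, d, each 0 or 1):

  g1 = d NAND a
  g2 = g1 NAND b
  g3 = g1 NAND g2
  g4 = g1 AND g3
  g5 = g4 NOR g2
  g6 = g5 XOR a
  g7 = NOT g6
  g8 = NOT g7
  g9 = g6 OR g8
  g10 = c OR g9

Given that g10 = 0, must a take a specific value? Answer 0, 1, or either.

0

g10 = c OR g9 must be 0, so both c = 0 and g9 = 0.
g9 = g6 OR g8 must be 0, so both g6 = 0 and g8 = 0.
Every assignment with g10 = 0 has a = 0; there are 4 such assignment(s).
  a=0, b=0, c=0, d=0
  a=0, b=0, c=0, d=1
  a=0, b=1, c=0, d=0
  a=0, b=1, c=0, d=1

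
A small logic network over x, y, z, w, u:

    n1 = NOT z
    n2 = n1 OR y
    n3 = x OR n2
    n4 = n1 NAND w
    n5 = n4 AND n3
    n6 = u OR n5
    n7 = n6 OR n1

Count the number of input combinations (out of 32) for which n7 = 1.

n7 = n6 OR n1 must be 1, so at least one of n6, n1 is 1.
Enumerating the 32 input combinations, 30 give n7 = 1 and 2 give n7 = 0.

30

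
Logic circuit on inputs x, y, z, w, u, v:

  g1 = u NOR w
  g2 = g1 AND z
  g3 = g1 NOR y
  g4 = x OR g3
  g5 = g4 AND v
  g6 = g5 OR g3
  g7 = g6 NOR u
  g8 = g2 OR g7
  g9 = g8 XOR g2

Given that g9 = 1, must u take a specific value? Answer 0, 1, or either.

0

g9 = g8 XOR g2 must be 1, so g8 and g2 differ.
Every assignment with g9 = 1 has u = 0; there are 12 such assignment(s).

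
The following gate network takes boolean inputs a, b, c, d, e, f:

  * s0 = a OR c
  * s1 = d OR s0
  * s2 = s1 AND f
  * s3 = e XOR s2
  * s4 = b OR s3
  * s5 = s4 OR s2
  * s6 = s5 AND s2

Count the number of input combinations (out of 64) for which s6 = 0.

36

s6 = s5 AND s2 must be 0, so at least one of s5, s2 is 0.
Enumerating the 64 input combinations, 36 give s6 = 0 and 28 give s6 = 1.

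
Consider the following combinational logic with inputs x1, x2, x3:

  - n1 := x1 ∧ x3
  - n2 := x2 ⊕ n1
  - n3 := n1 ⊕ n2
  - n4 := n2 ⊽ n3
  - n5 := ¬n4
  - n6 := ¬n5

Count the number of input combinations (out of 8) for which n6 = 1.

n6 = ¬n5 must be 1, so n5 = 0.
n5 = ¬n4 must be 0, so n4 = 1.
n4 = n2 ⊽ n3 must be 1, so both n2 = 0 and n3 = 0.
Satisfying assignments:
  x1=0, x2=0, x3=0
  x1=0, x2=0, x3=1
  x1=1, x2=0, x3=0

3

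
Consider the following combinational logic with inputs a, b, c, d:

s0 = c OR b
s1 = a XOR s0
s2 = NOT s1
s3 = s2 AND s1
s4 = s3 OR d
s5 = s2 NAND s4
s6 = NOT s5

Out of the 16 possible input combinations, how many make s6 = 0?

s6 = NOT s5 must be 0, so s5 = 1.
Enumerating the 16 input combinations, 12 give s6 = 0 and 4 give s6 = 1.

12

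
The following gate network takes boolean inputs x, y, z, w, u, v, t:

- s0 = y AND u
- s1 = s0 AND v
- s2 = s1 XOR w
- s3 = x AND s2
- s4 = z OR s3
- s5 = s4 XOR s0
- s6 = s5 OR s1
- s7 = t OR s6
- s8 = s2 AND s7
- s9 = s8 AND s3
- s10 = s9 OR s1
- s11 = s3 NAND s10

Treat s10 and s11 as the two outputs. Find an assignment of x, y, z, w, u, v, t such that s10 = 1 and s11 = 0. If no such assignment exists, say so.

Check with x=1 y=0 z=1 w=1 u=0 v=0 t=0:
s0 = y AND u = 0 AND 0 = 0
s1 = s0 AND v = 0 AND 0 = 0
s2 = s1 XOR w = 0 XOR 1 = 1
s3 = x AND s2 = 1 AND 1 = 1
s4 = z OR s3 = 1 OR 1 = 1
s5 = s4 XOR s0 = 1 XOR 0 = 1
s6 = s5 OR s1 = 1 OR 0 = 1
s7 = t OR s6 = 0 OR 1 = 1
s8 = s2 AND s7 = 1 AND 1 = 1
s9 = s8 AND s3 = 1 AND 1 = 1
s10 = s9 OR s1 = 1 OR 0 = 1
s11 = s3 NAND s10 = 1 NAND 1 = 0
So s10 = 1 and s11 = 0.

x=1 y=0 z=1 w=1 u=0 v=0 t=0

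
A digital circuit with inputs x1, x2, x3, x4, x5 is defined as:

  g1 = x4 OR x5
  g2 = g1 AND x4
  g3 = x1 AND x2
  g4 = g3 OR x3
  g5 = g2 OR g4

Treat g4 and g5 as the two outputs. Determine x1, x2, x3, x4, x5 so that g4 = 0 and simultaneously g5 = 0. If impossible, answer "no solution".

Check with x1=0 x2=0 x3=0 x4=0 x5=1:
g1 = x4 OR x5 = 0 OR 1 = 1
g2 = g1 AND x4 = 1 AND 0 = 0
g3 = x1 AND x2 = 0 AND 0 = 0
g4 = g3 OR x3 = 0 OR 0 = 0
g5 = g2 OR g4 = 0 OR 0 = 0
So g4 = 0 and g5 = 0.

x1=0 x2=0 x3=0 x4=0 x5=1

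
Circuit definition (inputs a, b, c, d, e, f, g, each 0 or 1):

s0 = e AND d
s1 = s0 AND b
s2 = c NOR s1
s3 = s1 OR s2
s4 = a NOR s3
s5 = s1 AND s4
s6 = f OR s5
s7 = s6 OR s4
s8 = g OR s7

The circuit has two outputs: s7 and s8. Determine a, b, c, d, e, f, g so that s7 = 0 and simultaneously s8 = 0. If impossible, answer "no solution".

Check with a=1, b=1, c=0, d=0, e=1, f=0, g=0:
s0 = e AND d = 1 AND 0 = 0
s1 = s0 AND b = 0 AND 1 = 0
s2 = c NOR s1 = 0 NOR 0 = 1
s3 = s1 OR s2 = 0 OR 1 = 1
s4 = a NOR s3 = 1 NOR 1 = 0
s5 = s1 AND s4 = 0 AND 0 = 0
s6 = f OR s5 = 0 OR 0 = 0
s7 = s6 OR s4 = 0 OR 0 = 0
s8 = g OR s7 = 0 OR 0 = 0
So s7 = 0 and s8 = 0.

a=1, b=1, c=0, d=0, e=1, f=0, g=0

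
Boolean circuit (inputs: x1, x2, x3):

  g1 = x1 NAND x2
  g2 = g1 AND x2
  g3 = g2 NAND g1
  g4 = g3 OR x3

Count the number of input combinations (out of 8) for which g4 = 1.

7

g4 = g3 OR x3 must be 1, so at least one of g3, x3 is 1.
Enumerating the 8 input combinations, 7 give g4 = 1 and 1 give g4 = 0.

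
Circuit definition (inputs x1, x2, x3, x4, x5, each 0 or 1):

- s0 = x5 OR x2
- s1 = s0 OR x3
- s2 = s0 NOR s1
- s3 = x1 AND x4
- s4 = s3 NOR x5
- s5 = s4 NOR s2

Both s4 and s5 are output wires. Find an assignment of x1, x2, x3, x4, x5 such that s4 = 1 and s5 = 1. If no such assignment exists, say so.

no solution exists

Across all 32 input combinations, none give both s4 = 1 and s5 = 1.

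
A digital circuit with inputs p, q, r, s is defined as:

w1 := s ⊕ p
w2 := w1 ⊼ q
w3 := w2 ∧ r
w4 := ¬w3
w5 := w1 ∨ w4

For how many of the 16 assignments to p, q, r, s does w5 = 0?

4

w5 = w1 ∨ w4 must be 0, so both w1 = 0 and w4 = 0.
w1 = s ⊕ p must be 0, so s and p are equal.
w4 = ¬w3 must be 0, so w3 = 1.
Satisfying assignments:
  p=0, q=0, r=1, s=0
  p=0, q=1, r=1, s=0
  p=1, q=0, r=1, s=1
  p=1, q=1, r=1, s=1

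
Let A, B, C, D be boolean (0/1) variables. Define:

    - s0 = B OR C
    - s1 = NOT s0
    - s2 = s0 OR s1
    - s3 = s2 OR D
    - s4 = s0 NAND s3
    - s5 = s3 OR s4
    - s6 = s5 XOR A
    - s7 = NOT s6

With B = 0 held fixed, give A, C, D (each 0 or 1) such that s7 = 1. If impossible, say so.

Check with B = 0 and A=1, C=1, D=1:
s0 = B OR C = 0 OR 1 = 1
s1 = NOT s0 = NOT 1 = 0
s2 = s0 OR s1 = 1 OR 0 = 1
s3 = s2 OR D = 1 OR 1 = 1
s4 = s0 NAND s3 = 1 NAND 1 = 0
s5 = s3 OR s4 = 1 OR 0 = 1
s6 = s5 XOR A = 1 XOR 1 = 0
s7 = NOT s6 = NOT 0 = 1
So s7 = 1.

A=1, C=1, D=1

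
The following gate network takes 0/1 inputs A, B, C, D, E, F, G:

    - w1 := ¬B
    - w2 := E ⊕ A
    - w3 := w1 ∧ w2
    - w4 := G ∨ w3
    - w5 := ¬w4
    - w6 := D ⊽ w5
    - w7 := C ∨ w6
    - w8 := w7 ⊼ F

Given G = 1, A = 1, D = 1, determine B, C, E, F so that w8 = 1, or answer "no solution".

B=1, C=0, E=0, F=1

Check with G = 1, A = 1, D = 1 and B=1, C=0, E=0, F=1:
w1 = ¬B = ¬1 = 0
w2 = E ⊕ A = 0 ⊕ 1 = 1
w3 = w1 ∧ w2 = 0 ∧ 1 = 0
w4 = G ∨ w3 = 1 ∨ 0 = 1
w5 = ¬w4 = ¬1 = 0
w6 = D ⊽ w5 = 1 ⊽ 0 = 0
w7 = C ∨ w6 = 0 ∨ 0 = 0
w8 = w7 ⊼ F = 0 ⊼ 1 = 1
So w8 = 1.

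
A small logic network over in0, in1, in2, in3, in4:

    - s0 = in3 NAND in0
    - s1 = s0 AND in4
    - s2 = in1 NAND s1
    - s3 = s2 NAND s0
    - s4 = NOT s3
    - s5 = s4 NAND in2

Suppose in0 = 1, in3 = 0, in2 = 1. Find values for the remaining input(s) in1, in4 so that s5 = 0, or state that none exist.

in1=0, in4=0

s5 = s4 NAND in2 must be 0, so both s4 = 1 and in2 = 1.
s4 = NOT s3 must be 1, so s3 = 0.
Check with in0 = 1, in3 = 0, in2 = 1 and in1=0, in4=0:
s0 = in3 NAND in0 = 0 NAND 1 = 1
s1 = s0 AND in4 = 1 AND 0 = 0
s2 = in1 NAND s1 = 0 NAND 0 = 1
s3 = s2 NAND s0 = 1 NAND 1 = 0
s4 = NOT s3 = NOT 0 = 1
s5 = s4 NAND in2 = 1 NAND 1 = 0
So s5 = 0.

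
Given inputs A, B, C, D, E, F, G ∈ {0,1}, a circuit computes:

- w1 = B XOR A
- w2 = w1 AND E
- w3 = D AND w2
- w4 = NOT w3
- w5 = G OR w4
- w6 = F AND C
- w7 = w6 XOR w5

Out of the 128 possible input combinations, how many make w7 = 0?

36

w7 = w6 XOR w5 must be 0, so w6 and w5 are equal.
Enumerating the 128 input combinations, 36 give w7 = 0 and 92 give w7 = 1.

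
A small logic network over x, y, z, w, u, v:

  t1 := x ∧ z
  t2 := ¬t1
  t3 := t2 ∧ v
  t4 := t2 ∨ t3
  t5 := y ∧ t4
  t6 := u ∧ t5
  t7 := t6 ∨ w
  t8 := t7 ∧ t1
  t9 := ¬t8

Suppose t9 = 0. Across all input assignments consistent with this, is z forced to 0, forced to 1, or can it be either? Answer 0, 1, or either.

t9 = ¬t8 must be 0, so t8 = 1.
t8 = t7 ∧ t1 must be 1, so both t7 = 1 and t1 = 1.
t7 = t6 ∨ w must be 1, so at least one of t6, w is 1.
Every assignment with t9 = 0 has z = 1; there are 8 such assignment(s).

1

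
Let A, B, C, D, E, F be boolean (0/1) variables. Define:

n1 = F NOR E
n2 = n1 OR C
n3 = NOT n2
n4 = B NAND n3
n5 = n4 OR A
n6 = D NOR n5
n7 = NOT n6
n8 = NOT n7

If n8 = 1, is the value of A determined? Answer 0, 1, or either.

0

n8 = NOT n7 must be 1, so n7 = 0.
n7 = NOT n6 must be 0, so n6 = 1.
Every assignment with n8 = 1 has A = 0; there are 3 such assignment(s).
  A=0, B=1, C=0, D=0, E=0, F=1
  A=0, B=1, C=0, D=0, E=1, F=0
  A=0, B=1, C=0, D=0, E=1, F=1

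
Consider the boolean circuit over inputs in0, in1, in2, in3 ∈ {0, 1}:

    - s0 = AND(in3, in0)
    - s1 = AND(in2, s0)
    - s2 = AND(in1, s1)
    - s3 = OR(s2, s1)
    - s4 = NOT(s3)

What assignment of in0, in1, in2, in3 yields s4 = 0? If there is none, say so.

Check with in0=1, in1=1, in2=1, in3=1:
s0 = AND(in3, in0) = AND(1, 1) = 1
s1 = AND(in2, s0) = AND(1, 1) = 1
s2 = AND(in1, s1) = AND(1, 1) = 1
s3 = OR(s2, s1) = OR(1, 1) = 1
s4 = NOT(s3) = NOT 1 = 0
So s4 = 0 as required.

in0=1, in1=1, in2=1, in3=1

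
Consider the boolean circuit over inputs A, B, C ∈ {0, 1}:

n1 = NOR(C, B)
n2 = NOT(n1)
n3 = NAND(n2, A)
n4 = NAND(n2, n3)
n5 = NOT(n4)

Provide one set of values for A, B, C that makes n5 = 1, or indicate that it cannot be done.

n5 = NOT(n4) must be 1, so n4 = 0.
Check with A=0 B=1 C=0:
n1 = NOR(C, B) = NOR(0, 1) = 0
n2 = NOT(n1) = NOT 0 = 1
n3 = NAND(n2, A) = NAND(1, 0) = 1
n4 = NAND(n2, n3) = NAND(1, 1) = 0
n5 = NOT(n4) = NOT 0 = 1
So n5 = 1 as required.

A=0 B=1 C=0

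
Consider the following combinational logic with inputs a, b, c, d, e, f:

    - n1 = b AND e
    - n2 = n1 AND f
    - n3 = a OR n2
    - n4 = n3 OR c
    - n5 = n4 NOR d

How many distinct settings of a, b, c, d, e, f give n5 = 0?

n5 = n4 NOR d must be 0, so at least one of n4, d is 1.
Enumerating the 64 input combinations, 57 give n5 = 0 and 7 give n5 = 1.

57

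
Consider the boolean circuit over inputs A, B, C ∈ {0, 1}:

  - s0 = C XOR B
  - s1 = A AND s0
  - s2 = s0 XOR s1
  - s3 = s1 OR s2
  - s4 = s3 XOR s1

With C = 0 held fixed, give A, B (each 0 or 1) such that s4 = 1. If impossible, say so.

s4 = s3 XOR s1 must be 1, so s3 and s1 differ.
Check with C = 0 and A=0, B=1:
s0 = C XOR B = 0 XOR 1 = 1
s1 = A AND s0 = 0 AND 1 = 0
s2 = s0 XOR s1 = 1 XOR 0 = 1
s3 = s1 OR s2 = 0 OR 1 = 1
s4 = s3 XOR s1 = 1 XOR 0 = 1
So s4 = 1.

A=0, B=1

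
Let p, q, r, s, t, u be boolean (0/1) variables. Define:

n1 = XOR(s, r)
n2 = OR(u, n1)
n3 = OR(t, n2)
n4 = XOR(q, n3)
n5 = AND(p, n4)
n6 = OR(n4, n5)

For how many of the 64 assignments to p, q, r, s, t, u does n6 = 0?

32

n6 = OR(n4, n5) must be 0, so both n4 = 0 and n5 = 0.
n4 = XOR(q, n3) must be 0, so q and n3 are equal.
n5 = AND(p, n4) must be 0, so at least one of p, n4 is 0.
Enumerating the 64 input combinations, 32 give n6 = 0 and 32 give n6 = 1.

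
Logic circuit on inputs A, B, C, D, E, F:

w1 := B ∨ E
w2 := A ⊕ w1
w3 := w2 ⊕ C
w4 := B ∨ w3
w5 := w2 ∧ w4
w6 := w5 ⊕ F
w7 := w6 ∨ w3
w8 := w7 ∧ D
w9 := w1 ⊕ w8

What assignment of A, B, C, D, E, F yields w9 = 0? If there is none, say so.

Check with A=1, B=1, C=0, D=1, E=1, F=1:
w1 = B ∨ E = 1 ∨ 1 = 1
w2 = A ⊕ w1 = 1 ⊕ 1 = 0
w3 = w2 ⊕ C = 0 ⊕ 0 = 0
w4 = B ∨ w3 = 1 ∨ 0 = 1
w5 = w2 ∧ w4 = 0 ∧ 1 = 0
w6 = w5 ⊕ F = 0 ⊕ 1 = 1
w7 = w6 ∨ w3 = 1 ∨ 0 = 1
w8 = w7 ∧ D = 1 ∧ 1 = 1
w9 = w1 ⊕ w8 = 1 ⊕ 1 = 0
So w9 = 0 as required.

A=1, B=1, C=0, D=1, E=1, F=1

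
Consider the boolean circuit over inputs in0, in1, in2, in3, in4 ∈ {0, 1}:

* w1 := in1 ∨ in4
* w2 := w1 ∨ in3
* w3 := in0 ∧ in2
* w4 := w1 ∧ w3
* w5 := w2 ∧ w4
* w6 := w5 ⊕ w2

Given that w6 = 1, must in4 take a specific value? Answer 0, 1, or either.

either

Both values of in4 occur among assignments with w6 = 1:
  in4=0: in0=0, in1=0, in2=0, in3=1, in4=0
  in4=1: in0=0, in1=0, in2=0, in3=0, in4=1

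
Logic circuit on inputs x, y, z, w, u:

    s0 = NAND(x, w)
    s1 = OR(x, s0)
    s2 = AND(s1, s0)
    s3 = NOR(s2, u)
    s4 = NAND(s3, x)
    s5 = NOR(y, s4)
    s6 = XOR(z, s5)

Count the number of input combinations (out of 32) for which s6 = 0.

s6 = XOR(z, s5) must be 0, so z and s5 are equal.
Enumerating the 32 input combinations, 16 give s6 = 0 and 16 give s6 = 1.

16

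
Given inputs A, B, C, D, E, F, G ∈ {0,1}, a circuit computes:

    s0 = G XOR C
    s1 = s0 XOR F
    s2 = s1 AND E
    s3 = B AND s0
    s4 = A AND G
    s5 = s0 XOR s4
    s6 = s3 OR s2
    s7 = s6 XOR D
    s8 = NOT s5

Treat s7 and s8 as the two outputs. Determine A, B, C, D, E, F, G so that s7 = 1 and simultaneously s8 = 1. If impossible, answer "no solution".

A=0, B=1, C=1, D=0, E=1, F=1, G=1

Check with A=0, B=1, C=1, D=0, E=1, F=1, G=1:
s0 = G XOR C = 1 XOR 1 = 0
s1 = s0 XOR F = 0 XOR 1 = 1
s2 = s1 AND E = 1 AND 1 = 1
s3 = B AND s0 = 1 AND 0 = 0
s4 = A AND G = 0 AND 1 = 0
s5 = s0 XOR s4 = 0 XOR 0 = 0
s6 = s3 OR s2 = 0 OR 1 = 1
s7 = s6 XOR D = 1 XOR 0 = 1
s8 = NOT s5 = NOT 0 = 1
So s7 = 1 and s8 = 1.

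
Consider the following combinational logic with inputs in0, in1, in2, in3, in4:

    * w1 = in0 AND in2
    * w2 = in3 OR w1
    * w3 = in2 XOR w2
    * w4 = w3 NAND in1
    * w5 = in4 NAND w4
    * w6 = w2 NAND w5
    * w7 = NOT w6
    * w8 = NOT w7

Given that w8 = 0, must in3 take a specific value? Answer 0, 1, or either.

Both values of in3 occur among assignments with w8 = 0:
  in3=0: in0=1, in1=0, in2=1, in3=0, in4=0
  in3=1: in0=0, in1=0, in2=0, in3=1, in4=0

either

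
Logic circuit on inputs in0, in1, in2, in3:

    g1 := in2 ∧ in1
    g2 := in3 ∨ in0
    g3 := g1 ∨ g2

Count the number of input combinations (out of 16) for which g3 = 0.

g3 = g1 ∨ g2 must be 0, so both g1 = 0 and g2 = 0.
Satisfying assignments:
  in0=0, in1=0, in2=0, in3=0
  in0=0, in1=0, in2=1, in3=0
  in0=0, in1=1, in2=0, in3=0

3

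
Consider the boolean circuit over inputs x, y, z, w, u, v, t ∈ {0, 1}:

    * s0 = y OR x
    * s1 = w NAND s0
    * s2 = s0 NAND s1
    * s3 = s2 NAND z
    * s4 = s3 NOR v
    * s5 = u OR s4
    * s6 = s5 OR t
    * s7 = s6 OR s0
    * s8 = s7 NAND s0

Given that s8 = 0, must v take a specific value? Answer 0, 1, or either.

either

Both values of v occur among assignments with s8 = 0:
  v=0: x=0, y=1, z=0, w=0, u=0, v=0, t=0
  v=1: x=0, y=1, z=0, w=0, u=0, v=1, t=0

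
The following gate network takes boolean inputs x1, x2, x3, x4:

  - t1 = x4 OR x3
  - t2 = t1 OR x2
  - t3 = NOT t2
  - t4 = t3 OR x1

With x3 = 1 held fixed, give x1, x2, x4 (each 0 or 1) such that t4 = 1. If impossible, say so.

t4 = t3 OR x1 must be 1, so at least one of t3, x1 is 1.
Check with x3 = 1 and x1=1, x2=0, x4=1:
t1 = x4 OR x3 = 1 OR 1 = 1
t2 = t1 OR x2 = 1 OR 0 = 1
t3 = NOT t2 = NOT 1 = 0
t4 = t3 OR x1 = 0 OR 1 = 1
So t4 = 1.

x1=1, x2=0, x4=1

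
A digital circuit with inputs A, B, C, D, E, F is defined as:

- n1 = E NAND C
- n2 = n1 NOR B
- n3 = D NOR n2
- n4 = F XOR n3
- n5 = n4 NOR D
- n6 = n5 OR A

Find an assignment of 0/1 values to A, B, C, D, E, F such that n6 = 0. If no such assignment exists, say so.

n6 = n5 OR A must be 0, so both n5 = 0 and A = 0.
n5 = n4 NOR D must be 0, so at least one of n4, D is 1.
Check with A=0 B=1 C=1 D=1 E=0 F=0:
n1 = E NAND C = 0 NAND 1 = 1
n2 = n1 NOR B = 1 NOR 1 = 0
n3 = D NOR n2 = 1 NOR 0 = 0
n4 = F XOR n3 = 0 XOR 0 = 0
n5 = n4 NOR D = 0 NOR 1 = 0
n6 = n5 OR A = 0 OR 0 = 0
So n6 = 0 as required.

A=0 B=1 C=1 D=1 E=0 F=0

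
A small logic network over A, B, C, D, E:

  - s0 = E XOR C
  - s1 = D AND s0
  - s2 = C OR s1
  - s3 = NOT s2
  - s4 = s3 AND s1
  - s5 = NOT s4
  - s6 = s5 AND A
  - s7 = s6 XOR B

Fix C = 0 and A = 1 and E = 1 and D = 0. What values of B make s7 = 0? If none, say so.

Check with C = 0 and A = 1 and E = 1 and D = 0 and B=1:
s0 = E XOR C = 1 XOR 0 = 1
s1 = D AND s0 = 0 AND 1 = 0
s2 = C OR s1 = 0 OR 0 = 0
s3 = NOT s2 = NOT 0 = 1
s4 = s3 AND s1 = 1 AND 0 = 0
s5 = NOT s4 = NOT 0 = 1
s6 = s5 AND A = 1 AND 1 = 1
s7 = s6 XOR B = 1 XOR 1 = 0
So s7 = 0.

B=1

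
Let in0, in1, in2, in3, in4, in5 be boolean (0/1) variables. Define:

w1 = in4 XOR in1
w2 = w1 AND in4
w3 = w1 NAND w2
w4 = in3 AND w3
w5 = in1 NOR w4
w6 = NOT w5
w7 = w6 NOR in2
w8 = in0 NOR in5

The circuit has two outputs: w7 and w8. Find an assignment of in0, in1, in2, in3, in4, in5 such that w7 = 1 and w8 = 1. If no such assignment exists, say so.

in0=0, in1=0, in2=0, in3=0, in4=0, in5=0

Check with in0=0, in1=0, in2=0, in3=0, in4=0, in5=0:
w1 = in4 XOR in1 = 0 XOR 0 = 0
w2 = w1 AND in4 = 0 AND 0 = 0
w3 = w1 NAND w2 = 0 NAND 0 = 1
w4 = in3 AND w3 = 0 AND 1 = 0
w5 = in1 NOR w4 = 0 NOR 0 = 1
w6 = NOT w5 = NOT 1 = 0
w7 = w6 NOR in2 = 0 NOR 0 = 1
w8 = in0 NOR in5 = 0 NOR 0 = 1
So w7 = 1 and w8 = 1.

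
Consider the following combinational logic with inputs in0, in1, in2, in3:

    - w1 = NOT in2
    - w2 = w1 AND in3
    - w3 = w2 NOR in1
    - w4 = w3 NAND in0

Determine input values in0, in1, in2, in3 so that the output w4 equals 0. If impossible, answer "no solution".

in0=1, in1=0, in2=1, in3=1

w4 = w3 NAND in0 must be 0, so both w3 = 1 and in0 = 1.
w3 = w2 NOR in1 must be 1, so both w2 = 0 and in1 = 0.
w2 = w1 AND in3 must be 0, so at least one of w1, in3 is 0.
Check with in0=1, in1=0, in2=1, in3=1:
w1 = NOT in2 = NOT 1 = 0
w2 = w1 AND in3 = 0 AND 1 = 0
w3 = w2 NOR in1 = 0 NOR 0 = 1
w4 = w3 NAND in0 = 1 NAND 1 = 0
So w4 = 0 as required.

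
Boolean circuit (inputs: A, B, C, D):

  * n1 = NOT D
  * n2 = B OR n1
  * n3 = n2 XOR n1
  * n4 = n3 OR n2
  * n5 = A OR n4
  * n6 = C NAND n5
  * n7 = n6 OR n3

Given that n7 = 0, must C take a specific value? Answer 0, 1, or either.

1

n7 = n6 OR n3 must be 0, so both n6 = 0 and n3 = 0.
n6 = C NAND n5 must be 0, so both C = 1 and n5 = 1.
Every assignment with n7 = 0 has C = 1; there are 5 such assignment(s).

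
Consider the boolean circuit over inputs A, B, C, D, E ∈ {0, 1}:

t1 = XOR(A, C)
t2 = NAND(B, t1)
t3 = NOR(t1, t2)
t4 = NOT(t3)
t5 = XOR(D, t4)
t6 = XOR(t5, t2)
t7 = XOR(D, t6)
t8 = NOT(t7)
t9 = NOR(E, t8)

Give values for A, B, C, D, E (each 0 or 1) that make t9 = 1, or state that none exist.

Check with A=1 B=1 C=0 D=0 E=0:
t1 = XOR(A, C) = XOR(1, 0) = 1
t2 = NAND(B, t1) = NAND(1, 1) = 0
t3 = NOR(t1, t2) = NOR(1, 0) = 0
t4 = NOT(t3) = NOT 0 = 1
t5 = XOR(D, t4) = XOR(0, 1) = 1
t6 = XOR(t5, t2) = XOR(1, 0) = 1
t7 = XOR(D, t6) = XOR(0, 1) = 1
t8 = NOT(t7) = NOT 1 = 0
t9 = NOR(E, t8) = NOR(0, 0) = 1
So t9 = 1 as required.

A=1 B=1 C=0 D=0 E=0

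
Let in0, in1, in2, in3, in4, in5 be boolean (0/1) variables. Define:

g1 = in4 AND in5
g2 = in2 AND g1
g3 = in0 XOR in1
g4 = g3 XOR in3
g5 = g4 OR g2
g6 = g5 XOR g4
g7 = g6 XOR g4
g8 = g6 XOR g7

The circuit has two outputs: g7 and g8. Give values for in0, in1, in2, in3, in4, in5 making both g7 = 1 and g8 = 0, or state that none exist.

in0=0, in1=0, in2=1, in3=0, in4=1, in5=1

Check with in0=0, in1=0, in2=1, in3=0, in4=1, in5=1:
g1 = in4 AND in5 = 1 AND 1 = 1
g2 = in2 AND g1 = 1 AND 1 = 1
g3 = in0 XOR in1 = 0 XOR 0 = 0
g4 = g3 XOR in3 = 0 XOR 0 = 0
g5 = g4 OR g2 = 0 OR 1 = 1
g6 = g5 XOR g4 = 1 XOR 0 = 1
g7 = g6 XOR g4 = 1 XOR 0 = 1
g8 = g6 XOR g7 = 1 XOR 1 = 0
So g7 = 1 and g8 = 0.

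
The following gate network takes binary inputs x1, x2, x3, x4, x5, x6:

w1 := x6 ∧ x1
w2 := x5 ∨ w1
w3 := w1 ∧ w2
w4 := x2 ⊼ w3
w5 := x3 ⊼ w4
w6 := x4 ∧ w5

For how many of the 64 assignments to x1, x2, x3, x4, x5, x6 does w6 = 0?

w6 = x4 ∧ w5 must be 0, so at least one of x4, w5 is 0.
Enumerating the 64 input combinations, 46 give w6 = 0 and 18 give w6 = 1.

46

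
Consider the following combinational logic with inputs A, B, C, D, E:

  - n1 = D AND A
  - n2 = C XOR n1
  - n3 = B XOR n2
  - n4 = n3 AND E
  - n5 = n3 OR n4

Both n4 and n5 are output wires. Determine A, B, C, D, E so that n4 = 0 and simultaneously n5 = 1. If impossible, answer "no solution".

A=1 B=0 C=1 D=0 E=0

Check with A=1 B=0 C=1 D=0 E=0:
n1 = D AND A = 0 AND 1 = 0
n2 = C XOR n1 = 1 XOR 0 = 1
n3 = B XOR n2 = 0 XOR 1 = 1
n4 = n3 AND E = 1 AND 0 = 0
n5 = n3 OR n4 = 1 OR 0 = 1
So n4 = 0 and n5 = 1.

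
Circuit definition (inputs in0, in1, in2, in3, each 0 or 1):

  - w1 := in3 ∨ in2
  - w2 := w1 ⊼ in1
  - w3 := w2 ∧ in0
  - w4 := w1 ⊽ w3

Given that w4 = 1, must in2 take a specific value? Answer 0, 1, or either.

w4 = w1 ⊽ w3 must be 1, so both w1 = 0 and w3 = 0.
w1 = in3 ∨ in2 must be 0, so both in3 = 0 and in2 = 0.
Every assignment with w4 = 1 has in2 = 0; there are 2 such assignment(s).
  in0=0, in1=0, in2=0, in3=0
  in0=0, in1=1, in2=0, in3=0

0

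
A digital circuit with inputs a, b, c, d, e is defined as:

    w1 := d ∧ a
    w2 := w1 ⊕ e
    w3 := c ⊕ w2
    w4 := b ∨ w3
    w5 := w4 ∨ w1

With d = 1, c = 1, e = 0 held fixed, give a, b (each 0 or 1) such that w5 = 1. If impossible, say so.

Check with d = 1, c = 1, e = 0 and a=1, b=1:
w1 = d ∧ a = 1 ∧ 1 = 1
w2 = w1 ⊕ e = 1 ⊕ 0 = 1
w3 = c ⊕ w2 = 1 ⊕ 1 = 0
w4 = b ∨ w3 = 1 ∨ 0 = 1
w5 = w4 ∨ w1 = 1 ∨ 1 = 1
So w5 = 1.

a=1 b=1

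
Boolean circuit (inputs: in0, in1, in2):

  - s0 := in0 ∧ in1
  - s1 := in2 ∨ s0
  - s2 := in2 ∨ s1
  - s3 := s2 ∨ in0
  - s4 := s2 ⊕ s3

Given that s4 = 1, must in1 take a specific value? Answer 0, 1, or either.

0

s4 = s2 ⊕ s3 must be 1, so s2 and s3 differ.
Every assignment with s4 = 1 has in1 = 0; there are 1 such assignment(s).
  in0=1, in1=0, in2=0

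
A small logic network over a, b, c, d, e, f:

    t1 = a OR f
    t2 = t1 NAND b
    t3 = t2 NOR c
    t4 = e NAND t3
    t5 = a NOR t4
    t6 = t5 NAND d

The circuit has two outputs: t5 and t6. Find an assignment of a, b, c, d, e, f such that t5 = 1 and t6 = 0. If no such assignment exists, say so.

Check with a=0, b=1, c=0, d=1, e=1, f=1:
t1 = a OR f = 0 OR 1 = 1
t2 = t1 NAND b = 1 NAND 1 = 0
t3 = t2 NOR c = 0 NOR 0 = 1
t4 = e NAND t3 = 1 NAND 1 = 0
t5 = a NOR t4 = 0 NOR 0 = 1
t6 = t5 NAND d = 1 NAND 1 = 0
So t5 = 1 and t6 = 0.

a=0, b=1, c=0, d=1, e=1, f=1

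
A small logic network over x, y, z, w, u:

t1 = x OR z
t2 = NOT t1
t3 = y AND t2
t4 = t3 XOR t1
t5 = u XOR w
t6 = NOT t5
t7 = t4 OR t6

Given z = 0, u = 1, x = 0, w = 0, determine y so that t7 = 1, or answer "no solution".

y=1

t7 = t4 OR t6 must be 1, so at least one of t4, t6 is 1.
Check with z = 0, u = 1, x = 0, w = 0 and y=1:
t1 = x OR z = 0 OR 0 = 0
t2 = NOT t1 = NOT 0 = 1
t3 = y AND t2 = 1 AND 1 = 1
t4 = t3 XOR t1 = 1 XOR 0 = 1
t5 = u XOR w = 1 XOR 0 = 1
t6 = NOT t5 = NOT 1 = 0
t7 = t4 OR t6 = 1 OR 0 = 1
So t7 = 1.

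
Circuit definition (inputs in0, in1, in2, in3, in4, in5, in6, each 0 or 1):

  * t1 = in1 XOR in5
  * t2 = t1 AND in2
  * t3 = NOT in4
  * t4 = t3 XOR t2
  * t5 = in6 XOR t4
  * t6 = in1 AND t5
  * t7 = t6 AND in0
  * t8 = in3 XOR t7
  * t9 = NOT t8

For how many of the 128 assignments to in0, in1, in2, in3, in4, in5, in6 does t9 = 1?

64

t9 = NOT t8 must be 1, so t8 = 0.
Enumerating the 128 input combinations, 64 give t9 = 1 and 64 give t9 = 0.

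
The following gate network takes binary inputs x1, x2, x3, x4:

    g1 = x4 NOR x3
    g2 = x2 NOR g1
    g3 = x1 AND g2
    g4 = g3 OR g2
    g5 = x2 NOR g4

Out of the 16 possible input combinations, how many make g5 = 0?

14

g5 = x2 NOR g4 must be 0, so at least one of x2, g4 is 1.
Enumerating the 16 input combinations, 14 give g5 = 0 and 2 give g5 = 1.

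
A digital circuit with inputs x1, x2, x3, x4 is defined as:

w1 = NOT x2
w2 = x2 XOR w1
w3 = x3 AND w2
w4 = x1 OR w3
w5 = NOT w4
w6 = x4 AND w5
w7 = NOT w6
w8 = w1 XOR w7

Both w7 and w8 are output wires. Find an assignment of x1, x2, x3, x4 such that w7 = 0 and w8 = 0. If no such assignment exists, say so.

x1=0 x2=1 x3=0 x4=1

Check with x1=0 x2=1 x3=0 x4=1:
w1 = NOT x2 = NOT 1 = 0
w2 = x2 XOR w1 = 1 XOR 0 = 1
w3 = x3 AND w2 = 0 AND 1 = 0
w4 = x1 OR w3 = 0 OR 0 = 0
w5 = NOT w4 = NOT 0 = 1
w6 = x4 AND w5 = 1 AND 1 = 1
w7 = NOT w6 = NOT 1 = 0
w8 = w1 XOR w7 = 0 XOR 0 = 0
So w7 = 0 and w8 = 0.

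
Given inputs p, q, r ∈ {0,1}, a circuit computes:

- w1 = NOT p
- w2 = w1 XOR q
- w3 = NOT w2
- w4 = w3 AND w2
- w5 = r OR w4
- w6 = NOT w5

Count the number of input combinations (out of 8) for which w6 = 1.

4

w6 = NOT w5 must be 1, so w5 = 0.
Satisfying assignments:
  p=0, q=0, r=0
  p=0, q=1, r=0
  p=1, q=0, r=0
  p=1, q=1, r=0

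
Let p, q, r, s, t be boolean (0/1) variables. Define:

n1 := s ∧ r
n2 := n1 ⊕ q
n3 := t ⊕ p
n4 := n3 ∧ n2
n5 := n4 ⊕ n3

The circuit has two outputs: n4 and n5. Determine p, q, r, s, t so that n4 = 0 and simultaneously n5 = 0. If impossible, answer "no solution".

p=1, q=1, r=0, s=0, t=1

Check with p=1, q=1, r=0, s=0, t=1:
n1 = s ∧ r = 0 ∧ 0 = 0
n2 = n1 ⊕ q = 0 ⊕ 1 = 1
n3 = t ⊕ p = 1 ⊕ 1 = 0
n4 = n3 ∧ n2 = 0 ∧ 1 = 0
n5 = n4 ⊕ n3 = 0 ⊕ 0 = 0
So n4 = 0 and n5 = 0.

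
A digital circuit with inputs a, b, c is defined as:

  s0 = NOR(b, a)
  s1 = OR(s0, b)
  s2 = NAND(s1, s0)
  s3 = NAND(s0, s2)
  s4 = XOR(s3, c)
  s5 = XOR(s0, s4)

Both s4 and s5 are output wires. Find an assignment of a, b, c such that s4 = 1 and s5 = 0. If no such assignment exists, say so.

a=0, b=0, c=0

Check with a=0, b=0, c=0:
s0 = NOR(b, a) = NOR(0, 0) = 1
s1 = OR(s0, b) = OR(1, 0) = 1
s2 = NAND(s1, s0) = NAND(1, 1) = 0
s3 = NAND(s0, s2) = NAND(1, 0) = 1
s4 = XOR(s3, c) = XOR(1, 0) = 1
s5 = XOR(s0, s4) = XOR(1, 1) = 0
So s4 = 1 and s5 = 0.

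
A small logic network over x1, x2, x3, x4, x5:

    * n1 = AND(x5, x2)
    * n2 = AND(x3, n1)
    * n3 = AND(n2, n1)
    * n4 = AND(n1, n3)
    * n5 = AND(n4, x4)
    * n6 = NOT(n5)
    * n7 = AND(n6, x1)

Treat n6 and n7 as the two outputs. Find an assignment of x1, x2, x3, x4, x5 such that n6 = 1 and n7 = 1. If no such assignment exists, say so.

x1=1, x2=1, x3=0, x4=0, x5=1

Check with x1=1, x2=1, x3=0, x4=0, x5=1:
n1 = AND(x5, x2) = AND(1, 1) = 1
n2 = AND(x3, n1) = AND(0, 1) = 0
n3 = AND(n2, n1) = AND(0, 1) = 0
n4 = AND(n1, n3) = AND(1, 0) = 0
n5 = AND(n4, x4) = AND(0, 0) = 0
n6 = NOT(n5) = NOT 0 = 1
n7 = AND(n6, x1) = AND(1, 1) = 1
So n6 = 1 and n7 = 1.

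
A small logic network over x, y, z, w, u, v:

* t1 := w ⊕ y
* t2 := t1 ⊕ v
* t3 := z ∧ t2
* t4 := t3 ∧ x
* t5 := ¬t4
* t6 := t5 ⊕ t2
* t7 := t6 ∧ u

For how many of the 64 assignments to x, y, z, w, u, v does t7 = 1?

t7 = t6 ∧ u must be 1, so both t6 = 1 and u = 1.
Enumerating the 64 input combinations, 20 give t7 = 1 and 44 give t7 = 0.

20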